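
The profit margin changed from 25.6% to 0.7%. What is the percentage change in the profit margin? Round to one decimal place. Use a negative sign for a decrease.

-97.3%

The change is 0.7 − 25.6 = -24.9 percentage points.
Relative to the original 25.6%, that is -24.9 ÷ 25.6 ≈ -97.3%.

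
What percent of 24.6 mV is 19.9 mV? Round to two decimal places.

19.9 mV ÷ 24.6 mV ≈ 80.89%.

80.89%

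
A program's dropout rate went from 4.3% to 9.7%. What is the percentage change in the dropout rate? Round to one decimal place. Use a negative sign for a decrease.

125.6%

The change is 9.7 − 4.3 = 5.4 percentage points.
Relative to the original 4.3%, that is 5.4 ÷ 4.3 ≈ 125.6%.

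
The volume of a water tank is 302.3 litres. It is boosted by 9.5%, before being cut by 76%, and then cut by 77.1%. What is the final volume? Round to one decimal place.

9.5% increase: 302.3 × 1.095 = 331.0185.
Apply the 76% decrease: 331.0185 × 0.24 = 79.44444.
77.1% decrease: 79.44444 × 0.229 = 18.19277676 ≈ 18.2.

18.2 litres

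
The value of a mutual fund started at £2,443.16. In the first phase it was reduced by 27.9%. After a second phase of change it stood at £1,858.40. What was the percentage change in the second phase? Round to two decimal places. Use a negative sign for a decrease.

5.50%

After the first phase: £2,443.16 × 0.721 = £1761.51836.
Second-phase multiplier: £1,858.40 ÷ £1761.51836 ≈ 1.054999.
That is a change of 5.50%.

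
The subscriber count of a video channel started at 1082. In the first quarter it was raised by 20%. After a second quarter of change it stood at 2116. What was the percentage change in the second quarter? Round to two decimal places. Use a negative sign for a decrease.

After the first quarter: 1082 × 1.2 = 1298.4.
Second-quarter multiplier: 2116 ÷ 1298.4 ≈ 1.629698.
That is a change of 62.97%.

62.97%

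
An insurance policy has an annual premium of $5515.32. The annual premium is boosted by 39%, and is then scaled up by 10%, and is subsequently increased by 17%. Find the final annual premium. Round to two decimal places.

$9866.52

Each change multiplies by a factor: 1.39 × 1.1 × 1.17 = 1.78893.
$5515.32 × 1.78893 = $9866.5214076 ≈ $9866.52.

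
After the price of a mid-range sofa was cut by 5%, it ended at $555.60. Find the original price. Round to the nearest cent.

The overall multiplier applied was 0.95.
So the original price was $555.60 ÷ 0.95 ≈ $584.84.

$584.84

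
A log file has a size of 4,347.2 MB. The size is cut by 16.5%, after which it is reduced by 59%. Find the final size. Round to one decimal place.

1,488.3 MB

Each change multiplies by a factor: 0.835 × 0.41 = 0.34235.
4,347.2 × 0.34235 = 1488.26392 ≈ 1,488.3.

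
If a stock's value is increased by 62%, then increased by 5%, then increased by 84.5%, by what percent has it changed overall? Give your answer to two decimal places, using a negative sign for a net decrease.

The combined multiplier is 1.62 × 1.05 × 1.845 = 3.138345.
That corresponds to an increase of 213.83%.

213.83%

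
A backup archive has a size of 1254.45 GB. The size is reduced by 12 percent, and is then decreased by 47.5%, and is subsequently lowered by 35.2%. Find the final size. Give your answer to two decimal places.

Each change multiplies by a factor: 0.88 × 0.525 × 0.648 = 0.299376.
1254.45 × 0.299376 = 375.5522232 ≈ 375.55.

375.55 GB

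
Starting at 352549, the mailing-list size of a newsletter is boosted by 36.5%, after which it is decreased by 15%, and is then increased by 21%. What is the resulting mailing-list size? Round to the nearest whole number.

494944

After the 36.5% increase: 352549 × 1.365 = 481229.385.
Apply the 15% decrease: 481229.385 × 0.85 = 409044.97725.
Apply the 21% increase: 409044.97725 × 1.21 = 494944.4224725 ≈ 494944.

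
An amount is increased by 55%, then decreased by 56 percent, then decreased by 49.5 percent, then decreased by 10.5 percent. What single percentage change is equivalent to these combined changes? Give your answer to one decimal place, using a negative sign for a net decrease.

-69.2%

A 55% increase multiplies by 1.55.
Then a 56% decrease: 1.55 × 0.44 = 0.682.
Then a 49.5% decrease: 0.682 × 0.505 = 0.34441.
Then a 10.5% decrease: 0.34441 × 0.895 = 0.30824695.
Overall factor 0.30824695, i.e. -69.2%.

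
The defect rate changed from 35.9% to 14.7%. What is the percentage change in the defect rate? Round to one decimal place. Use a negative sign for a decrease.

The change is 14.7 − 35.9 = -21.2 percentage points.
Relative to the original 35.9%, that is -21.2 ÷ 35.9 ≈ -59.1%.

-59.1%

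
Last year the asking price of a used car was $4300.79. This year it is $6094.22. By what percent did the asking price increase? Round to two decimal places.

41.70%

Change: $6094.22 − $4300.79 = $1793.43.
Relative to the original: $1793.43 ÷ $4300.79 ≈ 41.70%.
So the asking price increased by 41.70%.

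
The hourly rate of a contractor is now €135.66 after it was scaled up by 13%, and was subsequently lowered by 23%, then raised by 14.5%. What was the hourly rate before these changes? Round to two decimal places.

Undoing the 14.5% increase: €135.66 ÷ 1.145 ≈ €118.480349.
Undoing the 23% decrease: €118.480349 ÷ 0.77 ≈ €153.870583.
Undoing the 13% increase: €153.870583 ÷ 1.13 ≈ €136.17.

€136.17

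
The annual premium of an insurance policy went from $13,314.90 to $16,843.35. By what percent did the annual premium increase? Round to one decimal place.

26.5%

Change: $16,843.35 − $13,314.90 = $3,528.45.
Relative to the original: $3,528.45 ÷ $13,314.90 ≈ 26.5%.
So the annual premium increased by 26.5%.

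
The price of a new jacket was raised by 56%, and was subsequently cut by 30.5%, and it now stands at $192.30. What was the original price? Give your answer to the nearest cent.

$177.37

The overall multiplier applied was 1.56 × 0.695 = 1.0842.
So the original price was $192.30 ÷ 1.0842 ≈ $177.37.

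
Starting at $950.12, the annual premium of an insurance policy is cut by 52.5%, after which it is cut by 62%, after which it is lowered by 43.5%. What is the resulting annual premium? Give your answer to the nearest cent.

Apply the 52.5% decrease: $950.12 × 0.475 = $451.307.
Apply the 62% decrease: $451.307 × 0.38 = $171.49666.
Apply the 43.5% decrease: $171.49666 × 0.565 = $96.8956129 ≈ $96.90.

$96.90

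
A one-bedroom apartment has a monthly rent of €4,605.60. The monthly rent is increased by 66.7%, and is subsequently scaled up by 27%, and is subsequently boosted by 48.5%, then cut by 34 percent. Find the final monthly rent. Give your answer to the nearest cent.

€9,556.44

Each change multiplies by a factor: 1.667 × 1.27 × 1.485 × 0.66 = 2.074959909.
€4,605.60 × 2.074959909 = €9556.4353568904 ≈ €9,556.44.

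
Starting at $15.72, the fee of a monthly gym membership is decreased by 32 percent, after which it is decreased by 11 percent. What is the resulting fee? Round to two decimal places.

Each change multiplies by a factor: 0.68 × 0.89 = 0.6052.
$15.72 × 0.6052 = $9.513744 ≈ $9.51.

$9.51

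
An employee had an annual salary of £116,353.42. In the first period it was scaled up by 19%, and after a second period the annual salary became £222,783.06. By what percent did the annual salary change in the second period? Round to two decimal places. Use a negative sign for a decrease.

60.90%

After the first period: £116,353.42 × 1.19 = £138460.5698.
Second-period multiplier: £222,783.06 ÷ £138460.5698 ≈ 1.609.
That is a change of 60.90%.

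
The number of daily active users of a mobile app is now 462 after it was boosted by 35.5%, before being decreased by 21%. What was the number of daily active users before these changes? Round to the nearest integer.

432

Undoing the 21% decrease: 462 ÷ 0.79 ≈ 584.810127.
Undoing the 35.5% increase: 584.810127 ÷ 1.355 ≈ 432.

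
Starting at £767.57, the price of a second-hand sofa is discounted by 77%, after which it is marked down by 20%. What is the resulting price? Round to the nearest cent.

Apply the 77% decrease: £767.57 × 0.23 = £176.5411.
20% decrease: £176.5411 × 0.8 = £141.23288 ≈ £141.23.

£141.23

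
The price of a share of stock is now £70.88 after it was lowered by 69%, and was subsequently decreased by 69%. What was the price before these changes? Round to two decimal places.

The overall multiplier applied was 0.31 × 0.31 = 0.0961.
So the original price was £70.88 ÷ 0.0961 ≈ £737.57.

£737.57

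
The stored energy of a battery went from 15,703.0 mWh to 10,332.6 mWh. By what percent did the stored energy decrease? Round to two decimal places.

Change: 10,332.6 − 15,703.0 = -5,370.4.
Relative to the original: -5,370.4 ÷ 15,703.0 ≈ -34.20%.
So the stored energy decreased by 34.20%.

34.20%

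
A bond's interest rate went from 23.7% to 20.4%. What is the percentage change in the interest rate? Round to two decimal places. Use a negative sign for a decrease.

-13.92%

The change is 20.4 − 23.7 = -3.3 percentage points.
Relative to the original 23.7%, that is -3.3 ÷ 23.7 ≈ -13.92%.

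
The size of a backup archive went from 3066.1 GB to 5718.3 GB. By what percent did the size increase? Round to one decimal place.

86.5%

Change: 5718.3 − 3066.1 = 2652.2.
Relative to the original: 2652.2 ÷ 3066.1 ≈ 86.5%.
So the size increased by 86.5%.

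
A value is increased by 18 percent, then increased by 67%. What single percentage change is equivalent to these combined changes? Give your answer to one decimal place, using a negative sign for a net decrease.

The combined multiplier is 1.18 × 1.67 = 1.9706.
That corresponds to an increase of 97.1%.

97.1%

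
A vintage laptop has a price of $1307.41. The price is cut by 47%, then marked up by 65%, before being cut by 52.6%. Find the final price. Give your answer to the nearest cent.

$541.94

Each change multiplies by a factor: 0.53 × 1.65 × 0.474 = 0.414513.
$1307.41 × 0.414513 = $541.93844133 ≈ $541.94.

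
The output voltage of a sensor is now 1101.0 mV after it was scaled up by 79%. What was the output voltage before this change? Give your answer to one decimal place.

The overall multiplier applied was 1.79.
So the original output voltage was 1101.0 ÷ 1.79 ≈ 615.1 mV.

615.1 mV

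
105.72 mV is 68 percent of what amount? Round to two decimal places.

155.47 mV

105.72 mV ÷ 0.68 ≈ 155.47 mV.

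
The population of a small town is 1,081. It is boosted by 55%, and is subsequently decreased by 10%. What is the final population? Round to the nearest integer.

1,508

Each change multiplies by a factor: 1.55 × 0.9 = 1.395.
1,081 × 1.395 = 1507.995 ≈ 1,508.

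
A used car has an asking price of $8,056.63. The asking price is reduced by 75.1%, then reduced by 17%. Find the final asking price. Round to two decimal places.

Each change multiplies by a factor: 0.249 × 0.83 = 0.20667.
$8,056.63 × 0.20667 = $1665.0637221 ≈ $1,665.06.

$1,665.06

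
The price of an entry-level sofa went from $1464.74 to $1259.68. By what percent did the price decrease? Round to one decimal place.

14.0%

Change: $1259.68 − $1464.74 = -$205.06.
Relative to the original: -$205.06 ÷ $1464.74 ≈ -14.0%.
So the price decreased by 14.0%.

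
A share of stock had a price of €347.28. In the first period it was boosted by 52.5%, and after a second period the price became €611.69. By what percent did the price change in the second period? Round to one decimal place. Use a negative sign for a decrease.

After the first period: €347.28 × 1.525 = €529.602.
Second-period multiplier: €611.69 ÷ €529.602 ≈ 1.155.
That is a change of 15.5%.

15.5%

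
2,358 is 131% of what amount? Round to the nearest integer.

2,358 ÷ 1.31 = 1,800.

1,800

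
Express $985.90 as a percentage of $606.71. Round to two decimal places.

162.50%

$985.90 ÷ $606.71 ≈ 162.50%.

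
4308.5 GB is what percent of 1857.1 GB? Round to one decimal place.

232.0%

4308.5 GB ÷ 1857.1 GB ≈ 232.0%.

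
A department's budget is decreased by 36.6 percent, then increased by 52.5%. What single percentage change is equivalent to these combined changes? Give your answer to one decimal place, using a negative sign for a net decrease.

The combined multiplier is 0.634 × 1.525 = 0.96685.
That corresponds to a decrease of 3.3%.

-3.3%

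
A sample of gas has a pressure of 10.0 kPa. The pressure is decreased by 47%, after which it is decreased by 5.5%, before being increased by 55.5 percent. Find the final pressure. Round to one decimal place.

7.8 kPa

After the 47% decrease: 10.0 × 0.53 = 5.3.
5.5% decrease: 5.3 × 0.945 = 5.0085.
55.5% increase: 5.0085 × 1.555 = 7.7882175 ≈ 7.8.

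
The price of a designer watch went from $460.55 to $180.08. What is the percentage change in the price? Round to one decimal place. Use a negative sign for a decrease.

Change: $180.08 − $460.55 = -$280.47.
Relative to the original: -$280.47 ÷ $460.55 ≈ -60.9%.

-60.9%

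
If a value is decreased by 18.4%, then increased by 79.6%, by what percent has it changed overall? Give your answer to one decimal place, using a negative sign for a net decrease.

46.6%

An 18.4% decrease multiplies by 0.816.
Then a 79.6% increase: 0.816 × 1.796 = 1.465536.
Overall factor 1.465536, i.e. 46.6%.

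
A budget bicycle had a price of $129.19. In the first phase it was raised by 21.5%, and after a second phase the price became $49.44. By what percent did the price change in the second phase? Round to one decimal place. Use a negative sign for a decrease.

After the first phase: $129.19 × 1.215 = $156.96585.
Second-phase multiplier: $49.44 ÷ $156.96585 ≈ 0.31497.
That is a change of -68.5%.

-68.5%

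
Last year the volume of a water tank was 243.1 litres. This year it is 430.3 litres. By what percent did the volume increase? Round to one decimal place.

77.0%

Change: 430.3 − 243.1 = 187.2.
Relative to the original: 187.2 ÷ 243.1 ≈ 77.0%.
So the volume increased by 77.0%.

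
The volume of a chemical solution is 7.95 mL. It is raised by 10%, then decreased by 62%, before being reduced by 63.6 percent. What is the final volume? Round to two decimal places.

After the 10% increase: 7.95 × 1.1 = 8.745.
After the 62% decrease: 8.745 × 0.38 = 3.3231.
Apply the 63.6% decrease: 3.3231 × 0.364 = 1.2096084 ≈ 1.21.

1.21 mL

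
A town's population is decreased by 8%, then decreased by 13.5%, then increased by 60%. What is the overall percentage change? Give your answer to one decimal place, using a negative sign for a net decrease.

27.3%

The combined multiplier is 0.92 × 0.865 × 1.6 = 1.27328.
That corresponds to an increase of 27.3%.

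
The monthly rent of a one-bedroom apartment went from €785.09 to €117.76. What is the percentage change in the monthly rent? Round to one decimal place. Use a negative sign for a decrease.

Change: €117.76 − €785.09 = -€667.33.
Relative to the original: -€667.33 ÷ €785.09 ≈ -85.0%.

-85.0%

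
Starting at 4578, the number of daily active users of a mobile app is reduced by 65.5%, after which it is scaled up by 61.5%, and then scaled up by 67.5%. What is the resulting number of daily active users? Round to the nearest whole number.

4273

After the 65.5% decrease: 4578 × 0.345 = 1579.41.
After the 61.5% increase: 1579.41 × 1.615 = 2550.74715.
67.5% increase: 2550.74715 × 1.675 = 4272.50147625 ≈ 4273.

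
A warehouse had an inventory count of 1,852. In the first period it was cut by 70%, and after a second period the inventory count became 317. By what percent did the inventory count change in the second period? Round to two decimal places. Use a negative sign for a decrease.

-42.94%

After the first period: 1,852 × 0.3 = 555.6.
Second-period multiplier: 317 ÷ 555.6 ≈ 0.570554.
That is a change of -42.94%.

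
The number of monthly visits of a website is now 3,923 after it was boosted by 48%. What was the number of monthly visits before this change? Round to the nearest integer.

The overall multiplier applied was 1.48.
So the original number of monthly visits was 3,923 ÷ 1.48 ≈ 2,651.

2,651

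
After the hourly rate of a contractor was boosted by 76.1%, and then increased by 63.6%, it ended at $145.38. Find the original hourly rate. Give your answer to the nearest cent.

$50.46

The overall multiplier applied was 1.761 × 1.636 = 2.880996.
So the original hourly rate was $145.38 ÷ 2.880996 ≈ $50.46.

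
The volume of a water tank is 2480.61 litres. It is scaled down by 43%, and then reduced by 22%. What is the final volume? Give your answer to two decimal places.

1102.88 litres

Apply the 43% decrease: 2480.61 × 0.57 = 1413.9477.
After the 22% decrease: 1413.9477 × 0.78 = 1102.879206 ≈ 1102.88.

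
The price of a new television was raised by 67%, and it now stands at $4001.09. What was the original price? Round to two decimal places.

$2395.86

The overall multiplier applied was 1.67.
So the original price was $4001.09 ÷ 1.67 ≈ $2395.86.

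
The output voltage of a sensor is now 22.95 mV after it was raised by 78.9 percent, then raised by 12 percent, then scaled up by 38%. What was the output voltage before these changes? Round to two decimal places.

The overall multiplier applied was 1.789 × 1.12 × 1.38 = 2.7650784.
So the original output voltage was 22.95 ÷ 2.7650784 ≈ 8.30 mV.

8.30 mV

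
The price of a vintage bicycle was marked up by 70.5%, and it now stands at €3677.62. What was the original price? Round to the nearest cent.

The overall multiplier applied was 1.705.
So the original price was €3677.62 ÷ 1.705 ≈ €2156.96.

€2156.96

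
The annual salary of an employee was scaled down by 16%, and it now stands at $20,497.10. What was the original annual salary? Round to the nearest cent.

The overall multiplier applied was 0.84.
So the original annual salary was $20,497.10 ÷ 0.84 ≈ $24,401.31.

$24,401.31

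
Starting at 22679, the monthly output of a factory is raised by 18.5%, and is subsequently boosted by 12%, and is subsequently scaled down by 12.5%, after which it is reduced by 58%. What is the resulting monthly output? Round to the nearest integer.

11062

Each change multiplies by a factor: 1.185 × 1.12 × 0.875 × 0.42 = 0.487746.
22679 × 0.487746 = 11061.591534 ≈ 11062.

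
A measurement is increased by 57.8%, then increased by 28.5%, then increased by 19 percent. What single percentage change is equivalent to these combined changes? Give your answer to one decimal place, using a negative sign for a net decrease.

A 57.8% increase multiplies by 1.578.
Then a 28.5% increase: 1.578 × 1.285 = 2.02773.
Then a 19% increase: 2.02773 × 1.19 = 2.4129987.
Overall factor 2.4129987, i.e. 141.3%.

141.3%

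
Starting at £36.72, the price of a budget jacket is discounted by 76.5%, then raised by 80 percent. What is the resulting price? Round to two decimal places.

£15.53

Each change multiplies by a factor: 0.235 × 1.8 = 0.423.
£36.72 × 0.423 = £15.53256 ≈ £15.53.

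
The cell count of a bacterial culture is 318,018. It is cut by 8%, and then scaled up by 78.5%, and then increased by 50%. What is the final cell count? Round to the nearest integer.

Apply the 8% decrease: 318,018 × 0.92 = 292576.56.
After the 78.5% increase: 292576.56 × 1.785 = 522249.1596.
After the 50% increase: 522249.1596 × 1.5 = 783373.7394 ≈ 783,374.

783,374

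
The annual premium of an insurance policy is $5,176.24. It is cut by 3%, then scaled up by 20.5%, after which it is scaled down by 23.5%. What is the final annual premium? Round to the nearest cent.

$4,628.44

Each change multiplies by a factor: 0.97 × 1.205 × 0.765 = 0.89417025.
$5,176.24 × 0.89417025 = $4628.43981486 ≈ $4,628.44.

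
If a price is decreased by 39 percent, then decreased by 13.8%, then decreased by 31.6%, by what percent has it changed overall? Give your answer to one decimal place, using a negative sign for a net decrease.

-64.0%

A 39% decrease multiplies by 0.61.
Then a 13.8% decrease: 0.61 × 0.862 = 0.52582.
Then a 31.6% decrease: 0.52582 × 0.684 = 0.35966088.
Overall factor 0.35966088, i.e. -64.0%.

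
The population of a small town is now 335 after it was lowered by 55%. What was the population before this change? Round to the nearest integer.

744

The overall multiplier applied was 0.45.
So the original population was 335 ÷ 0.45 ≈ 744.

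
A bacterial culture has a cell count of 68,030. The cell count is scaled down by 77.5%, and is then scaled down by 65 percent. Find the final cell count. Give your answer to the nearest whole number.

Apply the 77.5% decrease: 68,030 × 0.225 = 15306.75.
Apply the 65% decrease: 15306.75 × 0.35 = 5357.3625 ≈ 5,357.

5,357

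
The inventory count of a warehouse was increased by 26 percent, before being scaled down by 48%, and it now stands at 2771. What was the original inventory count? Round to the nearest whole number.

4229

Undoing the 48% decrease: 2771 ÷ 0.52 ≈ 5328.846154.
Undoing the 26% increase: 5328.846154 ÷ 1.26 ≈ 4229.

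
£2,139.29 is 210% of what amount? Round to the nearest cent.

£1,018.71

£2,139.29 ÷ 2.1 ≈ £1,018.71.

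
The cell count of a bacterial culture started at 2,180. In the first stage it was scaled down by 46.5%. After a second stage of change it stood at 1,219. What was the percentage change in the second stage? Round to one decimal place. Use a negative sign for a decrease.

4.5%

After the first stage: 2,180 × 0.535 = 1166.3.
Second-stage multiplier: 1,219 ÷ 1166.3 ≈ 1.04519.
That is a change of 4.5%.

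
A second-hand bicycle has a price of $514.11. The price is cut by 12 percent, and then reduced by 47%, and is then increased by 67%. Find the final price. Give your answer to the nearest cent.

12% decrease: $514.11 × 0.88 = $452.4168.
After the 47% decrease: $452.4168 × 0.53 = $239.780904.
After the 67% increase: $239.780904 × 1.67 = $400.43410968 ≈ $400.43.

$400.43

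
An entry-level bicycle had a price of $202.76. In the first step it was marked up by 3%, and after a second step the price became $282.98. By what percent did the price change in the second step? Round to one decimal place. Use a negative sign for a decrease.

35.5%

After the first step: $202.76 × 1.03 = $208.8428.
Second-step multiplier: $282.98 ÷ $208.8428 ≈ 1.35499.
That is a change of 35.5%.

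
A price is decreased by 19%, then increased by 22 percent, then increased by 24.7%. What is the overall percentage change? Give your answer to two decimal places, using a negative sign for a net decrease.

A 19% decrease multiplies by 0.81.
Then a 22% increase: 0.81 × 1.22 = 0.9882.
Then a 24.7% increase: 0.9882 × 1.247 = 1.2322854.
Overall factor 1.2322854, i.e. 23.23%.

23.23%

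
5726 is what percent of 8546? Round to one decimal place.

67.0%

5726 ÷ 8546 ≈ 67.0%.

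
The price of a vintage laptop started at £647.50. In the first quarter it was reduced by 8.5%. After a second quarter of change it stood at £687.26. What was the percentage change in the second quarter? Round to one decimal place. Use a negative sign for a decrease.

16.0%

After the first quarter: £647.50 × 0.915 = £592.4625.
Second-quarter multiplier: £687.26 ÷ £592.4625 ≈ 1.16001.
That is a change of 16.0%.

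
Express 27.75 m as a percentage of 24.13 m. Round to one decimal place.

115.0%

27.75 m ÷ 24.13 m ≈ 115.0%.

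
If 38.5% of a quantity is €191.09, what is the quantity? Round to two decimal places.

€496.34

€191.09 ÷ 0.385 ≈ €496.34.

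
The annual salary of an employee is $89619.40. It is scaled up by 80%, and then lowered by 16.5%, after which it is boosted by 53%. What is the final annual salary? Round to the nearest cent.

$206087.88

Each change multiplies by a factor: 1.8 × 0.835 × 1.53 = 2.29959.
$89619.40 × 2.29959 = $206087.876046 ≈ $206087.88.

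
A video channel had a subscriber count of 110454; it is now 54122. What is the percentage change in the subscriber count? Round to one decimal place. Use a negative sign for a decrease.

Change: 54122 − 110454 = -56332.
Relative to the original: -56332 ÷ 110454 ≈ -51.0%.

-51.0%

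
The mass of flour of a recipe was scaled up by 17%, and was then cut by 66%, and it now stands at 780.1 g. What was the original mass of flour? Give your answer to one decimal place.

The overall multiplier applied was 1.17 × 0.34 = 0.3978.
So the original mass of flour was 780.1 ÷ 0.3978 ≈ 1,961.0 g.

1,961.0 g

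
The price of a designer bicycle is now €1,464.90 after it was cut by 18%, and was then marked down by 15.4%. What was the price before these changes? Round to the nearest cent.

€2,111.66

Undoing the 15.4% decrease: €1,464.90 ÷ 0.846 ≈ €1731.560284.
Undoing the 18% decrease: €1731.560284 ÷ 0.82 ≈ €2,111.66.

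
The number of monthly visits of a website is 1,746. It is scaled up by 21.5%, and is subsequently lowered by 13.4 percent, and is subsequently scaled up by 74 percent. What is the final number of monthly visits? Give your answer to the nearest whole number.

Apply the 21.5% increase: 1,746 × 1.215 = 2121.39.
Apply the 13.4% decrease: 2121.39 × 0.866 = 1837.12374.
Apply the 74% increase: 1837.12374 × 1.74 = 3196.5953076 ≈ 3,197.

3,197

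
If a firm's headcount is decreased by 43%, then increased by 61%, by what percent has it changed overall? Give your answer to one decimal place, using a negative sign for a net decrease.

A 43% decrease multiplies by 0.57.
Then a 61% increase: 0.57 × 1.61 = 0.9177.
Overall factor 0.9177, i.e. -8.2%.

-8.2%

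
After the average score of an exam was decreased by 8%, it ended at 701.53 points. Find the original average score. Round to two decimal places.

The overall multiplier applied was 0.92.
So the original average score was 701.53 ÷ 0.92 ≈ 762.53 points.

762.53 points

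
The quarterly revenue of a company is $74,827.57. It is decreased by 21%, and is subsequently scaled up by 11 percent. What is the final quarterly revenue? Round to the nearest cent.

21% decrease: $74,827.57 × 0.79 = $59113.7803.
11% increase: $59113.7803 × 1.11 = $65616.296133 ≈ $65,616.30.

$65,616.30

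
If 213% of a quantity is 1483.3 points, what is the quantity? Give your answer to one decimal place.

696.4 points

1483.3 points ÷ 2.13 ≈ 696.4 points.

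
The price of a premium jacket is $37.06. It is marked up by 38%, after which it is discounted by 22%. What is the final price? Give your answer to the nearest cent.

Apply the 38% increase: $37.06 × 1.38 = $51.1428.
Apply the 22% decrease: $51.1428 × 0.78 = $39.891384 ≈ $39.89.

$39.89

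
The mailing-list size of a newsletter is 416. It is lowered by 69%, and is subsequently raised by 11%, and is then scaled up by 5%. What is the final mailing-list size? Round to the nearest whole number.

150

Apply the 69% decrease: 416 × 0.31 = 128.96.
After the 11% increase: 128.96 × 1.11 = 143.1456.
5% increase: 143.1456 × 1.05 = 150.30288 ≈ 150.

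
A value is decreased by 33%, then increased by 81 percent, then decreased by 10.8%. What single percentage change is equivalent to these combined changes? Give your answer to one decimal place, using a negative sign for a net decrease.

8.2%

A 33% decrease multiplies by 0.67.
Then an 81% increase: 0.67 × 1.81 = 1.2127.
Then a 10.8% decrease: 1.2127 × 0.892 = 1.0817284.
Overall factor 1.0817284, i.e. 8.2%.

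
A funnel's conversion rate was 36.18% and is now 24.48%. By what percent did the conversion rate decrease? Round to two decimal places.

32.34%

The change is 24.48 − 36.18 = -11.70 percentage points.
Relative to the original 36.18%, that is -11.70 ÷ 36.18 ≈ -32.34%.
So the conversion rate fell by 32.34%.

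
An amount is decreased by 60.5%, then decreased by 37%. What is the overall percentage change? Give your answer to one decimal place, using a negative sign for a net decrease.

-75.1%

The combined multiplier is 0.395 × 0.63 = 0.24885.
That corresponds to a decrease of 75.1%.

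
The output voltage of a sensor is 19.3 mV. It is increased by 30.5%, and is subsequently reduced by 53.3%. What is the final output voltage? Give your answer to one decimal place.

30.5% increase: 19.3 × 1.305 = 25.1865.
After the 53.3% decrease: 25.1865 × 0.467 = 11.7620955 ≈ 11.8.

11.8 mV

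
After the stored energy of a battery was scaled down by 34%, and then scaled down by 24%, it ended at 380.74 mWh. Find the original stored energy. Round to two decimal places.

759.05 mWh

The overall multiplier applied was 0.66 × 0.76 = 0.5016.
So the original stored energy was 380.74 ÷ 0.5016 ≈ 759.05 mWh.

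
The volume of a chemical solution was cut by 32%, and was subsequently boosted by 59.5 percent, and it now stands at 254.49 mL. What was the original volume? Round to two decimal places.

Undoing the 59.5% increase: 254.49 ÷ 1.595 ≈ 159.554859.
Undoing the 32% decrease: 159.554859 ÷ 0.68 ≈ 234.64 mL.

234.64 mL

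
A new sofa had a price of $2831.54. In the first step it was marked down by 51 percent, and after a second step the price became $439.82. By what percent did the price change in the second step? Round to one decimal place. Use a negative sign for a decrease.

-68.3%

After the first step: $2831.54 × 0.49 = $1387.4546.
Second-step multiplier: $439.82 ÷ $1387.4546 ≈ 0.317.
That is a change of -68.3%.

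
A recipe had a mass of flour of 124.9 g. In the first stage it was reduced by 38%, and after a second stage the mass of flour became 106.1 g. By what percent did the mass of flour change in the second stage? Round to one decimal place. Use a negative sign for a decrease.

37.0%

After the first stage: 124.9 × 0.62 = 77.438.
Second-stage multiplier: 106.1 ÷ 77.438 ≈ 1.37013.
That is a change of 37.0%.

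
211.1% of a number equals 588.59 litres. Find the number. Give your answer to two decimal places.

278.82 litres

588.59 litres ÷ 2.111 ≈ 278.82 litres.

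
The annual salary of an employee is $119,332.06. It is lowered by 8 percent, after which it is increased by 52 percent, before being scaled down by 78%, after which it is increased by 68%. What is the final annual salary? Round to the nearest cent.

$61,676.61

Each change multiplies by a factor: 0.92 × 1.52 × 0.22 × 1.68 = 0.51684864.
$119,332.06 × 0.51684864 = $61676.6129193984 ≈ $61,676.61.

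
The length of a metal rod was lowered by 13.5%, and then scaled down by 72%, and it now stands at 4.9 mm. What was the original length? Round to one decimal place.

20.2 mm

The overall multiplier applied was 0.865 × 0.28 = 0.2422.
So the original length was 4.9 ÷ 0.2422 ≈ 20.2 mm.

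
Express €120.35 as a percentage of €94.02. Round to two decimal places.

128.00%

€120.35 ÷ €94.02 ≈ 128.00%.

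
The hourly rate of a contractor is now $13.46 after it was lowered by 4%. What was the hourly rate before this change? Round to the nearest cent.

$14.02

The overall multiplier applied was 0.96.
So the original hourly rate was $13.46 ÷ 0.96 ≈ $14.02.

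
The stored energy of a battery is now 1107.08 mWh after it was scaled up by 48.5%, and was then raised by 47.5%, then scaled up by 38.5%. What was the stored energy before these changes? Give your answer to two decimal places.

364.93 mWh

Undoing the 38.5% increase: 1107.08 ÷ 1.385 ≈ 799.33574.
Undoing the 47.5% increase: 799.33574 ÷ 1.475 ≈ 541.922536.
Undoing the 48.5% increase: 541.922536 ÷ 1.485 ≈ 364.93 mWh.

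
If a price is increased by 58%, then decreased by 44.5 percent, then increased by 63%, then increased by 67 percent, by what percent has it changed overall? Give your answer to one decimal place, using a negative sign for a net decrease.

The combined multiplier is 1.58 × 0.555 × 1.63 × 1.67 = 2.38700949.
That corresponds to an increase of 138.7%.

138.7%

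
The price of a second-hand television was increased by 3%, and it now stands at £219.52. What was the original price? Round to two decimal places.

The overall multiplier applied was 1.03.
So the original price was £219.52 ÷ 1.03 ≈ £213.13.

£213.13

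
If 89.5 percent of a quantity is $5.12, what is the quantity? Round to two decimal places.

$5.12 ÷ 0.895 ≈ $5.72.

$5.72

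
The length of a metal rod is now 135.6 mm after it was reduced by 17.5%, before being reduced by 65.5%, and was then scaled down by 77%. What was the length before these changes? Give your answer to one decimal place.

2,071.4 mm

The overall multiplier applied was 0.825 × 0.345 × 0.23 = 0.06546375.
So the original length was 135.6 ÷ 0.06546375 ≈ 2,071.4 mm.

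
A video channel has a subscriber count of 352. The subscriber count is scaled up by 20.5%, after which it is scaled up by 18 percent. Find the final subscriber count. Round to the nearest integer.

Each change multiplies by a factor: 1.205 × 1.18 = 1.4219.
352 × 1.4219 = 500.5088 ≈ 501.

501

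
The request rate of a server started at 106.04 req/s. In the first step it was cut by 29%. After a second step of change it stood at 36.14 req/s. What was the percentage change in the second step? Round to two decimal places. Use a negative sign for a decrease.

After the first step: 106.04 × 0.71 = 75.2884.
Second-step multiplier: 36.14 ÷ 75.2884 ≈ 0.480021.
That is a change of -52.00%.

-52.00%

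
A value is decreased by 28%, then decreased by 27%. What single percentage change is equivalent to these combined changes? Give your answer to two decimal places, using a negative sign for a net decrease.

A 28% decrease multiplies by 0.72.
Then a 27% decrease: 0.72 × 0.73 = 0.5256.
Overall factor 0.5256, i.e. -47.44%.

-47.44%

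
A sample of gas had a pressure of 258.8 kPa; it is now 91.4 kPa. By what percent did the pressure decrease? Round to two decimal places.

64.68%

Change: 91.4 − 258.8 = -167.4.
Relative to the original: -167.4 ÷ 258.8 ≈ -64.68%.
So the pressure decreased by 64.68%.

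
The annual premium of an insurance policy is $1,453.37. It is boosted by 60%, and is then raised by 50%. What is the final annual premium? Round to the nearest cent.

$3,488.09

Apply the 60% increase: $1,453.37 × 1.6 = $2325.392.
Apply the 50% increase: $2325.392 × 1.5 = $3488.088 ≈ $3,488.09.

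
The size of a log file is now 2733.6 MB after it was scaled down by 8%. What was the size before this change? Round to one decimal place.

2971.3 MB

The overall multiplier applied was 0.92.
So the original size was 2733.6 ÷ 0.92 ≈ 2971.3 MB.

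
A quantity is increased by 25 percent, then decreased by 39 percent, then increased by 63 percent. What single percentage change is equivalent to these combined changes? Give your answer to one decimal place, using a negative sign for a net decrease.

The combined multiplier is 1.25 × 0.61 × 1.63 = 1.242875.
That corresponds to an increase of 24.3%.

24.3%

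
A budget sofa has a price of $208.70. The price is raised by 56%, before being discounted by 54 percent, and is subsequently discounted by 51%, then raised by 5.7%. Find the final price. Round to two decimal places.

56% increase: $208.70 × 1.56 = $325.572.
54% decrease: $325.572 × 0.46 = $149.76312.
After the 51% decrease: $149.76312 × 0.49 = $73.3839288.
Apply the 5.7% increase: $73.3839288 × 1.057 = $77.5668127416 ≈ $77.57.

$77.57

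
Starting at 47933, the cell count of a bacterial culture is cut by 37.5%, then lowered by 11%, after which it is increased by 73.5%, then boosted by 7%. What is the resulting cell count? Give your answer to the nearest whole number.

49498

Each change multiplies by a factor: 0.625 × 0.89 × 1.735 × 1.07 = 1.0326503125.
47933 × 1.0326503125 = 49498.0274290625 ≈ 49498.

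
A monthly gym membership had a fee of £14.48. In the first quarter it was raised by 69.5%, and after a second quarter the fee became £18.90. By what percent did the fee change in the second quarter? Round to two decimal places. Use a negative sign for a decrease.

After the first quarter: £14.48 × 1.695 = £24.5436.
Second-quarter multiplier: £18.90 ÷ £24.5436 ≈ 0.770058.
That is a change of -22.99%.

-22.99%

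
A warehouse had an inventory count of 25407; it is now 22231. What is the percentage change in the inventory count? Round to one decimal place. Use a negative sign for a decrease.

Change: 22231 − 25407 = -3176.
Relative to the original: -3176 ÷ 25407 ≈ -12.5%.

-12.5%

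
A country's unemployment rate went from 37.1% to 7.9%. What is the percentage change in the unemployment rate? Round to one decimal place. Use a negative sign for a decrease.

-78.7%

The change is 7.9 − 37.1 = -29.2 percentage points.
Relative to the original 37.1%, that is -29.2 ÷ 37.1 ≈ -78.7%.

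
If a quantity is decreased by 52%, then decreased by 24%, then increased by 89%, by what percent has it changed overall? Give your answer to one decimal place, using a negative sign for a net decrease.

-31.1%

The combined multiplier is 0.48 × 0.76 × 1.89 = 0.689472.
That corresponds to a decrease of 31.1%.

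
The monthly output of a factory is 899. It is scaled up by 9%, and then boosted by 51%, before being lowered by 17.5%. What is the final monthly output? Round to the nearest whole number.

9% increase: 899 × 1.09 = 979.91.
After the 51% increase: 979.91 × 1.51 = 1479.6641.
After the 17.5% decrease: 1479.6641 × 0.825 = 1220.7228825 ≈ 1221.

1221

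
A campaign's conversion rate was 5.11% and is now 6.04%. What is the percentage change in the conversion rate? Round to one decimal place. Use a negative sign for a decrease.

The change is 6.04 − 5.11 = 0.93 percentage points.
Relative to the original 5.11%, that is 0.93 ÷ 5.11 ≈ 18.2%.

18.2%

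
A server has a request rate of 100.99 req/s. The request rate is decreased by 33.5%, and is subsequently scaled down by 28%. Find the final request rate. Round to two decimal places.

48.35 req/s

33.5% decrease: 100.99 × 0.665 = 67.15835.
28% decrease: 67.15835 × 0.72 = 48.354012 ≈ 48.35.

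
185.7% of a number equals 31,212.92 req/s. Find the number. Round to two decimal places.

31,212.92 req/s ÷ 1.857 ≈ 16,808.25 req/s.

16,808.25 req/s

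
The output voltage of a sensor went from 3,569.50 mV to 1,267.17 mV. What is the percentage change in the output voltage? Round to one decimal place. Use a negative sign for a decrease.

Change: 1,267.17 − 3,569.50 = -2,302.33.
Relative to the original: -2,302.33 ÷ 3,569.50 ≈ -64.5%.

-64.5%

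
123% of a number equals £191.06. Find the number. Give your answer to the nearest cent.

£191.06 ÷ 1.23 ≈ £155.33.

£155.33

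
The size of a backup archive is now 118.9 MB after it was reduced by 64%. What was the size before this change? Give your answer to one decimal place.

330.3 MB

The overall multiplier applied was 0.36.
So the original size was 118.9 ÷ 0.36 ≈ 330.3 MB.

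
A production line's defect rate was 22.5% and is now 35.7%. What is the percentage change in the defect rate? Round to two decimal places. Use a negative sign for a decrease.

58.67%

The change is 35.7 − 22.5 = 13.2 percentage points.
Relative to the original 22.5%, that is 13.2 ÷ 22.5 ≈ 58.67%.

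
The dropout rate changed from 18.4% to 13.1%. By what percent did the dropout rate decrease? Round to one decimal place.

28.8%

The change is 13.1 − 18.4 = -5.3 percentage points.
Relative to the original 18.4%, that is -5.3 ÷ 18.4 ≈ -28.8%.
So the dropout rate fell by 28.8%.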